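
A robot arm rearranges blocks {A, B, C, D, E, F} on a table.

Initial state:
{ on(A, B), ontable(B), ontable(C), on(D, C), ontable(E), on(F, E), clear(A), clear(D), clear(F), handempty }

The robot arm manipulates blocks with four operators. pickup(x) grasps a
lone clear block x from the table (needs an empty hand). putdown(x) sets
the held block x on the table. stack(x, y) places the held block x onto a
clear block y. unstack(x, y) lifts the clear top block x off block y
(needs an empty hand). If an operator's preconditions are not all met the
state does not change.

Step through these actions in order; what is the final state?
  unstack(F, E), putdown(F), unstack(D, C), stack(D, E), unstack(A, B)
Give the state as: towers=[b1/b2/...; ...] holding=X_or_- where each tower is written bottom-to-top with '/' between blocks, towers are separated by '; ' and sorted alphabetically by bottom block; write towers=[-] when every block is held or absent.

step 1 (unstack(F, E)): towers=[B/A; C/D; E] holding=F
step 2 (putdown(F)): towers=[B/A; C/D; E; F] holding=-
step 3 (unstack(D, C)): towers=[B/A; C; E; F] holding=D
step 4 (stack(D, E)): towers=[B/A; C; E/D; F] holding=-
step 5 (unstack(A, B)): towers=[B; C; E/D; F] holding=A

towers=[B; C; E/D; F] holding=A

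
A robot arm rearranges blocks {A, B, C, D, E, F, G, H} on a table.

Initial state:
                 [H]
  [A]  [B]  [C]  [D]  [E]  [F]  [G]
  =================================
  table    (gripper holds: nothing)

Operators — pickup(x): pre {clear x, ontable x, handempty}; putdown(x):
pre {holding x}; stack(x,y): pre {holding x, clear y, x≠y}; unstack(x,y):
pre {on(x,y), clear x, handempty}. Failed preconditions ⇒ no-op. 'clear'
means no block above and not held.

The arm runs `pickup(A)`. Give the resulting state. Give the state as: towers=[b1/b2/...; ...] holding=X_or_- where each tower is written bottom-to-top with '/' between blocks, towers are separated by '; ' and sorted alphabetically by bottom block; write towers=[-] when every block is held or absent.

towers=[B; C; D/H; E; F; G] holding=A

before: towers=[A; B; C; D/H; E; F; G] holding=-
pre[pickup(A)]: clear(A) yes, ontable(A) yes, handempty yes
all met → apply pickup(A)
after:  towers=[B; C; D/H; E; F; G] holding=A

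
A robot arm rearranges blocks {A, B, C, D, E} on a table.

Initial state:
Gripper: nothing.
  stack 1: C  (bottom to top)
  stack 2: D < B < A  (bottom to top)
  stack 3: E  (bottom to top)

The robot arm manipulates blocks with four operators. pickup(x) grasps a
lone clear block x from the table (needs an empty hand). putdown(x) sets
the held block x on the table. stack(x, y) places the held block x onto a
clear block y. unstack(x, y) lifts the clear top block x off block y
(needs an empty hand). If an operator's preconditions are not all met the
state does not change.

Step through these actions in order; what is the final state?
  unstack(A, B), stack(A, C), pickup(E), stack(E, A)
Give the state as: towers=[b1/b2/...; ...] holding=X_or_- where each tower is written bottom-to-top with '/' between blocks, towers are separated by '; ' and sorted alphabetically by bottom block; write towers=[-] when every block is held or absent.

towers=[C/A/E; D/B] holding=-

step 1 (unstack(A, B)): towers=[C; D/B; E] holding=A
step 2 (stack(A, C)): towers=[C/A; D/B; E] holding=-
step 3 (pickup(E)): towers=[C/A; D/B] holding=E
step 4 (stack(E, A)): towers=[C/A/E; D/B] holding=-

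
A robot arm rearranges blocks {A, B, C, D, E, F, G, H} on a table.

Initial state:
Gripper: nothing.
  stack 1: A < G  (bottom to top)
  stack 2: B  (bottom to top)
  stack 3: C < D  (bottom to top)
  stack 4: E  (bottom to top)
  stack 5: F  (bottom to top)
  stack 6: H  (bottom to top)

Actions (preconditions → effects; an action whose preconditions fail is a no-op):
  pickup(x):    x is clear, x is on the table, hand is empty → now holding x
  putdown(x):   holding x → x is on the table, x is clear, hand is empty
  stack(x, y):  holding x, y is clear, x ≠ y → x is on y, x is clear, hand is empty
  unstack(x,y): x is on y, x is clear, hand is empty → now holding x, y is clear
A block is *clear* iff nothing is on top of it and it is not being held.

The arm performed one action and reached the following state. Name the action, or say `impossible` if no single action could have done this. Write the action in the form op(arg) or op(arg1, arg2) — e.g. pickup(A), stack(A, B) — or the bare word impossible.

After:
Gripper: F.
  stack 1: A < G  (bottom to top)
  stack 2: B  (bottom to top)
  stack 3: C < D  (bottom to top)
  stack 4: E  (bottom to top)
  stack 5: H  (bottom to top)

target: towers=[A/G; B; C/D; E; H] holding=F
     unstack(G, A) → towers=[A; B; C/D; E; F; H] holding=G
         pickup(E) → towers=[A/G; B; C/D; F; H] holding=E
         pickup(H) → towers=[A/G; B; C/D; E; F] holding=H
         pickup(B) → towers=[A/G; C/D; E; F; H] holding=B
         pickup(F) → towers=[A/G; B; C/D; E; H] holding=F  ← match
     unstack(D, C) → towers=[A/G; B; C; E; F; H] holding=D

pickup(F)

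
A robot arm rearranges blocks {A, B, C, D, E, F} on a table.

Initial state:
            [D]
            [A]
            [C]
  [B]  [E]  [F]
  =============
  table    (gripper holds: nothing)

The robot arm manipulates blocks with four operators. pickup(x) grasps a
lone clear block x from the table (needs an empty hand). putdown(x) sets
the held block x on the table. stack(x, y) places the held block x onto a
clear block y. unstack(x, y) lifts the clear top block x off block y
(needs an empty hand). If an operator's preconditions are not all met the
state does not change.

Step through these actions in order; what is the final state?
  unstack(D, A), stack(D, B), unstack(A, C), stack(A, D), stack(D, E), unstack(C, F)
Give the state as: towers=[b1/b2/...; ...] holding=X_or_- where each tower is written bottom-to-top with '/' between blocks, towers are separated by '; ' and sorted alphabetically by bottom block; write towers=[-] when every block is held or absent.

towers=[B/D/A; E; F] holding=C

step 1 (unstack(D, A)): towers=[B; E; F/C/A] holding=D
step 2 (stack(D, B)): towers=[B/D; E; F/C/A] holding=-
step 3 (unstack(A, C)): towers=[B/D; E; F/C] holding=A
step 4 (stack(A, D)): towers=[B/D/A; E; F/C] holding=-
step 5 (stack(D, E)) [no-op]: towers=[B/D/A; E; F/C] holding=-
step 6 (unstack(C, F)): towers=[B/D/A; E; F] holding=C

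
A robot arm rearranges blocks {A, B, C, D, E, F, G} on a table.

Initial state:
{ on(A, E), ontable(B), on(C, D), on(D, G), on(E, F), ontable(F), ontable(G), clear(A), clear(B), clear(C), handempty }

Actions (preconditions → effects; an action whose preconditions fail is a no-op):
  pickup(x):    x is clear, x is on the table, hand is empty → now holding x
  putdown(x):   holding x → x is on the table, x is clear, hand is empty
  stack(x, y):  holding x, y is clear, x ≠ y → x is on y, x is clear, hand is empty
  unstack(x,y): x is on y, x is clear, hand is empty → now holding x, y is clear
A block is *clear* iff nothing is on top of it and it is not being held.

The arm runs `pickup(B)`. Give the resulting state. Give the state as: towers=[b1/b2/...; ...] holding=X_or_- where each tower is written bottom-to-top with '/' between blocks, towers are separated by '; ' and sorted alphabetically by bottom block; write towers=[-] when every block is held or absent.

before: towers=[B; F/E/A; G/D/C] holding=-
pre[pickup(B)]: clear(B) ✓, ontable(B) ✓, handempty ✓
all met → apply pickup(B)
after:  towers=[F/E/A; G/D/C] holding=B

towers=[F/E/A; G/D/C] holding=B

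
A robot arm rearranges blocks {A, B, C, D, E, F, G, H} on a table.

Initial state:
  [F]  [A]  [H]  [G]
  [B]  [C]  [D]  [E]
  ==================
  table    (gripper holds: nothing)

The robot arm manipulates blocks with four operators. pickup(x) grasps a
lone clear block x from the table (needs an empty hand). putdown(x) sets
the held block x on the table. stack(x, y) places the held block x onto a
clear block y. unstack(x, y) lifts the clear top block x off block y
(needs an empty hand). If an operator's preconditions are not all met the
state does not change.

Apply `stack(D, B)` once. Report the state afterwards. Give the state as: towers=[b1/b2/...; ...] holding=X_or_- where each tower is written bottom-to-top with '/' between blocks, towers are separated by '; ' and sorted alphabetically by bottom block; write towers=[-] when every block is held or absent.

towers=[B/F; C/A; D/H; E/G] holding=-

before: towers=[B/F; C/A; D/H; E/G] holding=-
pre[stack(D, B)]: holding(D) ✗, clear(B) ✗, D≠B ✓
holding(D), clear(B) unmet → stack(D, B) is a no-op
after:  towers=[B/F; C/A; D/H; E/G] holding=-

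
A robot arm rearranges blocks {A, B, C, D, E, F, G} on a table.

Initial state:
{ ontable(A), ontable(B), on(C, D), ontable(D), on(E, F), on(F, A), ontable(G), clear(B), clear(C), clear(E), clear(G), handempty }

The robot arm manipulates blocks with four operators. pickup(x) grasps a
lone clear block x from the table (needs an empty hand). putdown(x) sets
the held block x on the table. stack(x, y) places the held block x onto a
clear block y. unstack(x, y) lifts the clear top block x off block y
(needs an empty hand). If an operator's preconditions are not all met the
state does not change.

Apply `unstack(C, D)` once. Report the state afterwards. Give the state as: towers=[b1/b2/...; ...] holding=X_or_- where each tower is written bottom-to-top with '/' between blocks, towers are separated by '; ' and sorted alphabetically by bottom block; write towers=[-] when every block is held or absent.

towers=[A/F/E; B; D; G] holding=C

before: towers=[A/F/E; B; D/C; G] holding=-
pre[unstack(C, D)]: on(C,D) yes, clear(C) yes, handempty yes
all met → apply unstack(C, D)
after:  towers=[A/F/E; B; D; G] holding=C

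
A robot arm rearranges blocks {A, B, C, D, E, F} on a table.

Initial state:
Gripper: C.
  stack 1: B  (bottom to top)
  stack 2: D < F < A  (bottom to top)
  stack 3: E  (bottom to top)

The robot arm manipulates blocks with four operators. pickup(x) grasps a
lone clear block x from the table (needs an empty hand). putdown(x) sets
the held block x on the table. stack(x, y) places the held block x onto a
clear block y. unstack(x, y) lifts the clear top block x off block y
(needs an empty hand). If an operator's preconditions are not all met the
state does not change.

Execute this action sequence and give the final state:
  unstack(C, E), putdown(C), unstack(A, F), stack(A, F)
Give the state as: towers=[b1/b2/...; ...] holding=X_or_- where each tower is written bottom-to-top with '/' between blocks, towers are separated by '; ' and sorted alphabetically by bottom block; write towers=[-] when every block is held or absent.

towers=[B; C; D/F/A; E] holding=-

step 1 (unstack(C, E)) [no-op]: towers=[B; D/F/A; E] holding=C
step 2 (putdown(C)): towers=[B; C; D/F/A; E] holding=-
step 3 (unstack(A, F)): towers=[B; C; D/F; E] holding=A
step 4 (stack(A, F)): towers=[B; C; D/F/A; E] holding=-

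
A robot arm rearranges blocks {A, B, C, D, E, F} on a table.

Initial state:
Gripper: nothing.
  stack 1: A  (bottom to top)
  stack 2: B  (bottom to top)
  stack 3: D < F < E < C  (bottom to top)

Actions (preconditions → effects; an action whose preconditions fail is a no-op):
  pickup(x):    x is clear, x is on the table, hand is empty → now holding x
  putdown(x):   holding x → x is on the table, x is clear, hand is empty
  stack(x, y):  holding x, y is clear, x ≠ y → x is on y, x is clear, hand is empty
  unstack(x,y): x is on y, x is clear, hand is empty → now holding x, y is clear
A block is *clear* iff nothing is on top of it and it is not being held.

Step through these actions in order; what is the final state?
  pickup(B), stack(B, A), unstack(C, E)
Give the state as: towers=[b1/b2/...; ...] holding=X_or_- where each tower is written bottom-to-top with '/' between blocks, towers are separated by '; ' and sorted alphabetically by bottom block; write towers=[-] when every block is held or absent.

step 1 (pickup(B)): towers=[A; D/F/E/C] holding=B
step 2 (stack(B, A)): towers=[A/B; D/F/E/C] holding=-
step 3 (unstack(C, E)): towers=[A/B; D/F/E] holding=C

towers=[A/B; D/F/E] holding=C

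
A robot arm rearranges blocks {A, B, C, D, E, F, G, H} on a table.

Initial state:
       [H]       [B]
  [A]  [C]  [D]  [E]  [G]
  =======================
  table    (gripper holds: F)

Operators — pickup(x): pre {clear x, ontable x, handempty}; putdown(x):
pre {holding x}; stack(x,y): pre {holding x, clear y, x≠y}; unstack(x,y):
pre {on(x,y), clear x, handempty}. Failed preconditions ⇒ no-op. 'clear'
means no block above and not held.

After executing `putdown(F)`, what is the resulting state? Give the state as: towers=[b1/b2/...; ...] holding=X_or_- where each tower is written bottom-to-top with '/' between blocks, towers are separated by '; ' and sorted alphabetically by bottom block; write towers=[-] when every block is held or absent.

before: towers=[A; C/H; D; E/B; G] holding=F
pre[putdown(F)]: holding(F) yes
all met → apply putdown(F)
after:  towers=[A; C/H; D; E/B; F; G] holding=-

towers=[A; C/H; D; E/B; F; G] holding=-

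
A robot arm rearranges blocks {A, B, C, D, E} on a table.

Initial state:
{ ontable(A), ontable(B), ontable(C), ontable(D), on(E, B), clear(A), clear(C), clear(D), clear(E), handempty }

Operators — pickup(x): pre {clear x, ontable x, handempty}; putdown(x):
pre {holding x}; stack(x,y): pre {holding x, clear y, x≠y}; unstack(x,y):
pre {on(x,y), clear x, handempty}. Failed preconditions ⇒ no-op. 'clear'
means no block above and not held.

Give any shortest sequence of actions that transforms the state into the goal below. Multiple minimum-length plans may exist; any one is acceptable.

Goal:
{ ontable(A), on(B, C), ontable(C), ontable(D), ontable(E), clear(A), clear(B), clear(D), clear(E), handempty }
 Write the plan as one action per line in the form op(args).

step 1 (unstack(E, B)): towers=[A; B; C; D] holding=E
step 2 (putdown(E)): towers=[A; B; C; D; E] holding=-
step 3 (pickup(B)): towers=[A; C; D; E] holding=B
step 4 (stack(B, C)): towers=[A; C/B; D; E] holding=-
goal check: towers=[A; C/B; D; E] holding=- — reached (length 4, optimal by BFS)

unstack(E, B)
putdown(E)
pickup(B)
stack(B, C)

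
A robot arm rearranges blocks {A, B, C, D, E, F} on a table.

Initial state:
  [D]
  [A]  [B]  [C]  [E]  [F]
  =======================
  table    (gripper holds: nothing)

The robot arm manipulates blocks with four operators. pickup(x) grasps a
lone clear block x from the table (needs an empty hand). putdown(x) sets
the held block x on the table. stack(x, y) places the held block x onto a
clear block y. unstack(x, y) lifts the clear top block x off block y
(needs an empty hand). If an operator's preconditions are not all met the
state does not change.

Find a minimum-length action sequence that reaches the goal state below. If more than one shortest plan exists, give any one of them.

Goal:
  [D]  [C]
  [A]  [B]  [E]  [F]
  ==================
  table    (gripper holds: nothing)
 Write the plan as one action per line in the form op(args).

pickup(C)
stack(C, B)

step 1 (pickup(C)): towers=[A/D; B; E; F] holding=C
step 2 (stack(C, B)): towers=[A/D; B/C; E; F] holding=-
goal check: towers=[A/D; B/C; E; F] holding=- — reached (length 2, optimal by BFS)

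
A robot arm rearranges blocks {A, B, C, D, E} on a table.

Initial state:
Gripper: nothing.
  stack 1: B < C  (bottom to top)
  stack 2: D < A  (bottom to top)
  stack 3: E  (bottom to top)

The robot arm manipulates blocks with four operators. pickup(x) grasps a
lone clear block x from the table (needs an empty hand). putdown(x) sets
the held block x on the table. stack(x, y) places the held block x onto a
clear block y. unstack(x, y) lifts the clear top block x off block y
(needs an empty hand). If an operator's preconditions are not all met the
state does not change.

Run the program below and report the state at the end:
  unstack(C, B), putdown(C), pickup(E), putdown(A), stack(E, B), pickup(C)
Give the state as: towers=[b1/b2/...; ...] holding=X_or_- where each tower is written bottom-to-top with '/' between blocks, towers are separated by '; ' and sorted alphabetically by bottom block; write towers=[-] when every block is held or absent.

step 1 (unstack(C, B)): towers=[B; D/A; E] holding=C
step 2 (putdown(C)): towers=[B; C; D/A; E] holding=-
step 3 (pickup(E)): towers=[B; C; D/A] holding=E
step 4 (putdown(A)) [no-op]: towers=[B; C; D/A] holding=E
step 5 (stack(E, B)): towers=[B/E; C; D/A] holding=-
step 6 (pickup(C)): towers=[B/E; D/A] holding=C

towers=[B/E; D/A] holding=C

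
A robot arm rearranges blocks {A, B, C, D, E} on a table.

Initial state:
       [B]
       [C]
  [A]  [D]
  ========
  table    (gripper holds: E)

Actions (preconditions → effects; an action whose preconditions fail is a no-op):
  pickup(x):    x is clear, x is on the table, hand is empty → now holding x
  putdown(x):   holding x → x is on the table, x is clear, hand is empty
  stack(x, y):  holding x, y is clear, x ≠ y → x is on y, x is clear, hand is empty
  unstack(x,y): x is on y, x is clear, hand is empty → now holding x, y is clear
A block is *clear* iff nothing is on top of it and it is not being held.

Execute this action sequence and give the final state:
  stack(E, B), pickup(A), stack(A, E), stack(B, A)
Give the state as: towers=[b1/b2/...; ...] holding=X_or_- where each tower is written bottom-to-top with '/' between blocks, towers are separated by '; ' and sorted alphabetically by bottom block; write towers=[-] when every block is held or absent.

step 1 (stack(E, B)): towers=[A; D/C/B/E] holding=-
step 2 (pickup(A)): towers=[D/C/B/E] holding=A
step 3 (stack(A, E)): towers=[D/C/B/E/A] holding=-
step 4 (stack(B, A)) [no-op]: towers=[D/C/B/E/A] holding=-

towers=[D/C/B/E/A] holding=-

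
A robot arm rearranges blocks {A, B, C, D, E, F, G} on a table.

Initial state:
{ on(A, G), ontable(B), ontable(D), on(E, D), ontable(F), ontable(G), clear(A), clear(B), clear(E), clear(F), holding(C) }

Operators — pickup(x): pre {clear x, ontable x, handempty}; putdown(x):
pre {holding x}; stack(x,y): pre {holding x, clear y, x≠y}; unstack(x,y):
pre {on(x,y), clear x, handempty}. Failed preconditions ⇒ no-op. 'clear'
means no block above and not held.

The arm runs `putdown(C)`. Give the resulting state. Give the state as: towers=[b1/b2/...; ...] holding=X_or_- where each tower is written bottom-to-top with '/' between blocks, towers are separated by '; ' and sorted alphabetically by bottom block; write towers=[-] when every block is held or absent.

towers=[B; C; D/E; F; G/A] holding=-

before: towers=[B; D/E; F; G/A] holding=C
pre[putdown(C)]: holding(C) ok
all met → apply putdown(C)
after:  towers=[B; C; D/E; F; G/A] holding=-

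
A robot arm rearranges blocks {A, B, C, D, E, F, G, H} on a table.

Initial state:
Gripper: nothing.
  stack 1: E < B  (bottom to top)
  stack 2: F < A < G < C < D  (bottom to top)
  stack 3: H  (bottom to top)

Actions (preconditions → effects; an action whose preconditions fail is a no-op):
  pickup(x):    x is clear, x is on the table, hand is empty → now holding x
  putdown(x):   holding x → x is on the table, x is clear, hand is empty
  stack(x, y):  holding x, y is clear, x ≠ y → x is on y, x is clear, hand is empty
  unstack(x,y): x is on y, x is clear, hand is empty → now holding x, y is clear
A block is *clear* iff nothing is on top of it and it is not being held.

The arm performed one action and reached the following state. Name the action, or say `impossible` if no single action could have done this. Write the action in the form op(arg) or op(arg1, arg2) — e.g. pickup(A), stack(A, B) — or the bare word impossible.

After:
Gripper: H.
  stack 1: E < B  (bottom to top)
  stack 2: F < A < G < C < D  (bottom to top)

target: towers=[E/B; F/A/G/C/D] holding=H
         pickup(H) → towers=[E/B; F/A/G/C/D] holding=H  ← match
     unstack(B, E) → towers=[E; F/A/G/C/D; H] holding=B
     unstack(D, C) → towers=[E/B; F/A/G/C; H] holding=D

pickup(H)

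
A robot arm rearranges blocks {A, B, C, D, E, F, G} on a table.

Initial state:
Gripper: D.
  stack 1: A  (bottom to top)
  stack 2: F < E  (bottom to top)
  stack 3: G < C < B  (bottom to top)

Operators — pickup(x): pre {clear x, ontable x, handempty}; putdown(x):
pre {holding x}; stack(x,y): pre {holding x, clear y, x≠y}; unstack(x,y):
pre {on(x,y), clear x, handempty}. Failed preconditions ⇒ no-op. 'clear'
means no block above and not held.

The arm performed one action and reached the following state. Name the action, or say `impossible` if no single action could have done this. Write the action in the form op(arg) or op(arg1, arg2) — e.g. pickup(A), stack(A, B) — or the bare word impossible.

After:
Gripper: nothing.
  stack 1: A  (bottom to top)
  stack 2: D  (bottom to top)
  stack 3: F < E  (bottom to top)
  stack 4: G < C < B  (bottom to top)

target: towers=[A; D; F/E; G/C/B] holding=-
        putdown(D) → towers=[A; D; F/E; G/C/B] holding=-  ← match
       stack(D, B) → towers=[A; F/E; G/C/B/D] holding=-
       stack(D, A) → towers=[A/D; F/E; G/C/B] holding=-
       stack(D, E) → towers=[A; F/E/D; G/C/B] holding=-

putdown(D)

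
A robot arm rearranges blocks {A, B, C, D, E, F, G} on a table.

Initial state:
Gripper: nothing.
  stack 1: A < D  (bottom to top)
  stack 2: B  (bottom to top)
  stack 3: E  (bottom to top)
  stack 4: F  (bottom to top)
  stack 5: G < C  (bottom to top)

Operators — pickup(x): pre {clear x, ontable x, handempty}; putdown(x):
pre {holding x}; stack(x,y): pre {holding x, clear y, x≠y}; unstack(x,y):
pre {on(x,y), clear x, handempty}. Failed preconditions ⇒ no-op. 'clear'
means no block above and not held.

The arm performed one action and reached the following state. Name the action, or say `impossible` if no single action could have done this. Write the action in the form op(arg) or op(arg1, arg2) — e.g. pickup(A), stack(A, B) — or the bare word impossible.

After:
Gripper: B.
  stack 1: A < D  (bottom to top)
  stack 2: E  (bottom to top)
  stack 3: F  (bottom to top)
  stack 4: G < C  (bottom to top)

pickup(B)

target: towers=[A/D; E; F; G/C] holding=B
         pickup(B) → towers=[A/D; E; F; G/C] holding=B  ← match
         pickup(F) → towers=[A/D; B; E; G/C] holding=F
     unstack(D, A) → towers=[A; B; E; F; G/C] holding=D
         pickup(E) → towers=[A/D; B; F; G/C] holding=E
     unstack(C, G) → towers=[A/D; B; E; F; G] holding=C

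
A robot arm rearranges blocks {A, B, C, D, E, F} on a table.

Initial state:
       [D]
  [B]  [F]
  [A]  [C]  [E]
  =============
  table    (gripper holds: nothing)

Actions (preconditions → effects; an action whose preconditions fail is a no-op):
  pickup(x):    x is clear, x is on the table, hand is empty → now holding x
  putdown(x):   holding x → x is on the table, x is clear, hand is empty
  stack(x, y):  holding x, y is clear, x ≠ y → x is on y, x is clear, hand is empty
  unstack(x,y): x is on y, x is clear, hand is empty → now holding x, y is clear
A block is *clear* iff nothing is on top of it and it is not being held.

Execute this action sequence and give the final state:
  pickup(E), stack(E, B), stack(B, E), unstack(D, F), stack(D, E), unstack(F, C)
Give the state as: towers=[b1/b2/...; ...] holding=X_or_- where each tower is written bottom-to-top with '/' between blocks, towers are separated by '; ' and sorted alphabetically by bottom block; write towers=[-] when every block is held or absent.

step 1 (pickup(E)): towers=[A/B; C/F/D] holding=E
step 2 (stack(E, B)): towers=[A/B/E; C/F/D] holding=-
step 3 (stack(B, E)) [no-op]: towers=[A/B/E; C/F/D] holding=-
step 4 (unstack(D, F)): towers=[A/B/E; C/F] holding=D
step 5 (stack(D, E)): towers=[A/B/E/D; C/F] holding=-
step 6 (unstack(F, C)): towers=[A/B/E/D; C] holding=F

towers=[A/B/E/D; C] holding=F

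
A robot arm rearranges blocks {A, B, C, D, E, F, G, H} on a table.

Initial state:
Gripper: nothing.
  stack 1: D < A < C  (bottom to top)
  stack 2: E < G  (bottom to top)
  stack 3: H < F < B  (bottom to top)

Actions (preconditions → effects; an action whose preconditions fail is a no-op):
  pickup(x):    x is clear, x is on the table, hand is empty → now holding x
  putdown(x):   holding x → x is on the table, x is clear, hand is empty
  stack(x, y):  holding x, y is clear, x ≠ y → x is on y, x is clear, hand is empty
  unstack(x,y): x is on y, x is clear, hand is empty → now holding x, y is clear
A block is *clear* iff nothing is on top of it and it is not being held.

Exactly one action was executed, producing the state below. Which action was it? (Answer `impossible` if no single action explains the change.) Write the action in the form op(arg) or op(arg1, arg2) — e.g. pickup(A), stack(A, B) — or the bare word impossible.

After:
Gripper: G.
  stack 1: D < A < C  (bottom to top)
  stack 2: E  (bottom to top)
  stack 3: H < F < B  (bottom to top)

target: towers=[D/A/C; E; H/F/B] holding=G
     unstack(G, E) → towers=[D/A/C; E; H/F/B] holding=G  ← match
     unstack(B, F) → towers=[D/A/C; E/G; H/F] holding=B
     unstack(C, A) → towers=[D/A; E/G; H/F/B] holding=C

unstack(G, E)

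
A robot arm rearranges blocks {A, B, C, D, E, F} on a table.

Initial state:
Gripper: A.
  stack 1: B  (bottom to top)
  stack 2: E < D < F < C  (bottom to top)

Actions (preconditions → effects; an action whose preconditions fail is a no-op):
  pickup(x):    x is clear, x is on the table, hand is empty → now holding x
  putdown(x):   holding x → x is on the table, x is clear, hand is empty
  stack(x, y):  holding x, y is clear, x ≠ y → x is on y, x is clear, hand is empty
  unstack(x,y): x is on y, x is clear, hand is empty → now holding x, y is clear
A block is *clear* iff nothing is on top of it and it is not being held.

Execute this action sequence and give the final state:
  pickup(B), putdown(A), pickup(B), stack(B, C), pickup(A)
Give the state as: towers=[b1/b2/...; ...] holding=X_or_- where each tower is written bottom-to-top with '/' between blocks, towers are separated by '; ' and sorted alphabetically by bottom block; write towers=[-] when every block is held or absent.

towers=[E/D/F/C/B] holding=A

step 1 (pickup(B)) [no-op]: towers=[B; E/D/F/C] holding=A
step 2 (putdown(A)): towers=[A; B; E/D/F/C] holding=-
step 3 (pickup(B)): towers=[A; E/D/F/C] holding=B
step 4 (stack(B, C)): towers=[A; E/D/F/C/B] holding=-
step 5 (pickup(A)): towers=[E/D/F/C/B] holding=A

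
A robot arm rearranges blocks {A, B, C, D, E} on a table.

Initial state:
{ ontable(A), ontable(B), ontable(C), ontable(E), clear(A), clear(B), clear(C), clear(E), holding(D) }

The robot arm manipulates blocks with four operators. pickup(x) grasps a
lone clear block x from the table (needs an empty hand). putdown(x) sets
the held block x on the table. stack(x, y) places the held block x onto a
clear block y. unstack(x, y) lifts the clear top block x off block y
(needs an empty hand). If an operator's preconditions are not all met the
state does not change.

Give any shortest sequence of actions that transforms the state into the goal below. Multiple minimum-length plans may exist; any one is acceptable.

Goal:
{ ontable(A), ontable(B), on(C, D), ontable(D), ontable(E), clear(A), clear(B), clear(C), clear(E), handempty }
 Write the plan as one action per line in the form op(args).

step 1 (putdown(D)): towers=[A; B; C; D; E] holding=-
step 2 (pickup(C)): towers=[A; B; D; E] holding=C
step 3 (stack(C, D)): towers=[A; B; D/C; E] holding=-
goal check: towers=[A; B; D/C; E] holding=- — reached (length 3, optimal by BFS)

putdown(D)
pickup(C)
stack(C, D)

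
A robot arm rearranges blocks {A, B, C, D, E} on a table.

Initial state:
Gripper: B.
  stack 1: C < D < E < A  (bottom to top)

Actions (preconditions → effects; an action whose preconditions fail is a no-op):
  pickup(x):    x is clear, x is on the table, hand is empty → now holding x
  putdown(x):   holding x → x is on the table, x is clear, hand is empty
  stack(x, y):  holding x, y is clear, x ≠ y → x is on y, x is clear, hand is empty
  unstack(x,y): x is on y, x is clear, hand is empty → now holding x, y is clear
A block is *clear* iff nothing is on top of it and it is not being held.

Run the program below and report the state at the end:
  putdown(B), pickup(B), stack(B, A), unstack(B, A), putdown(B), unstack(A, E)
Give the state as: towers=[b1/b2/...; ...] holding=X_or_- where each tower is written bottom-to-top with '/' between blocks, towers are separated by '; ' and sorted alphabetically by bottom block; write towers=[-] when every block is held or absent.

towers=[B; C/D/E] holding=A

step 1 (putdown(B)): towers=[B; C/D/E/A] holding=-
step 2 (pickup(B)): towers=[C/D/E/A] holding=B
step 3 (stack(B, A)): towers=[C/D/E/A/B] holding=-
step 4 (unstack(B, A)): towers=[C/D/E/A] holding=B
step 5 (putdown(B)): towers=[B; C/D/E/A] holding=-
step 6 (unstack(A, E)): towers=[B; C/D/E] holding=A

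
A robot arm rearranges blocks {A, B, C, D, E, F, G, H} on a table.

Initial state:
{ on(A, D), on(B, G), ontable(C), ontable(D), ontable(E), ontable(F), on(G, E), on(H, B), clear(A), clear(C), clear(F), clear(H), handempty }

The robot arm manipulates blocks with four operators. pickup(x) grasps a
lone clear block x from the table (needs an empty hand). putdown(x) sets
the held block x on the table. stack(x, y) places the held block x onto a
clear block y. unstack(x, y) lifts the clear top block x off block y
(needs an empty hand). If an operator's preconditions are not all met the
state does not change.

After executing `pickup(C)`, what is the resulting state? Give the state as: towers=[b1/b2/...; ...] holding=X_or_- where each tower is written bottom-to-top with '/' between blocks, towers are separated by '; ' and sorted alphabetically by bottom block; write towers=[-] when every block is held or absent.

towers=[D/A; E/G/B/H; F] holding=C

before: towers=[C; D/A; E/G/B/H; F] holding=-
pre[pickup(C)]: clear(C) ✓, ontable(C) ✓, handempty ✓
all met → apply pickup(C)
after:  towers=[D/A; E/G/B/H; F] holding=C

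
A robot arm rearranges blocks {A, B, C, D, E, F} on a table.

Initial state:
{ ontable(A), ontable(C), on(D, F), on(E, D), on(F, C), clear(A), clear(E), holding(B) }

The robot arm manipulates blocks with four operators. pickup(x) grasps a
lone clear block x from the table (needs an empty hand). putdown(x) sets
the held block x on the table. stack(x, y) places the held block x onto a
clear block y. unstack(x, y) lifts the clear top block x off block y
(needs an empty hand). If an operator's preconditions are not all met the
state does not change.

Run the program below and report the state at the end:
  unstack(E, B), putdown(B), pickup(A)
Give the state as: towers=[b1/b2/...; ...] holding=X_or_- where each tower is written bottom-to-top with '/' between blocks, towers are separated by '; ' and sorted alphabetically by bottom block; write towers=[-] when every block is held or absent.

towers=[B; C/F/D/E] holding=A

step 1 (unstack(E, B)) [no-op]: towers=[A; C/F/D/E] holding=B
step 2 (putdown(B)): towers=[A; B; C/F/D/E] holding=-
step 3 (pickup(A)): towers=[B; C/F/D/E] holding=A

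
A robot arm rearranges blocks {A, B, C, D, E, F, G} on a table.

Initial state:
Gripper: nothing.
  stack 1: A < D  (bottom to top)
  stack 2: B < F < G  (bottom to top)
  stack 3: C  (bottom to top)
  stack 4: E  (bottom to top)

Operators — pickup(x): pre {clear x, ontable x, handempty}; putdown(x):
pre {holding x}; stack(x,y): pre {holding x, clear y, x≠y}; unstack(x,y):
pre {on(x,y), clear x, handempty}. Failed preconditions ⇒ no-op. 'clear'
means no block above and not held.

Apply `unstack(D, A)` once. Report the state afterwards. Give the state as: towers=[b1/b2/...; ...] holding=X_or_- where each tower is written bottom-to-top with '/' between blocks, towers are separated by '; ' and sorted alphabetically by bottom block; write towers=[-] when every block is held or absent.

before: towers=[A/D; B/F/G; C; E] holding=-
pre[unstack(D, A)]: on(D,A) yes, clear(D) yes, handempty yes
all met → apply unstack(D, A)
after:  towers=[A; B/F/G; C; E] holding=D

towers=[A; B/F/G; C; E] holding=D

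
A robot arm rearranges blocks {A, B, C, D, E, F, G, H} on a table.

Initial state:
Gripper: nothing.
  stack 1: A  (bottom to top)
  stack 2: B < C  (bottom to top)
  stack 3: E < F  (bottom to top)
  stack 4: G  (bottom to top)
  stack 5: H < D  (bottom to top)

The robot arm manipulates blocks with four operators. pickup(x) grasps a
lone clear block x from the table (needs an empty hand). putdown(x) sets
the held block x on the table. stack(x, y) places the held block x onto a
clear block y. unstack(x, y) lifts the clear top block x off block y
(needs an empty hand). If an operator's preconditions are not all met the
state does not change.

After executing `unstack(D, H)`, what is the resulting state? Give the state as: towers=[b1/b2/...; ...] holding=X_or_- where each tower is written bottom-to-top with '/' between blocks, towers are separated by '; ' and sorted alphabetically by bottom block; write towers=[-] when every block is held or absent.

before: towers=[A; B/C; E/F; G; H/D] holding=-
pre[unstack(D, H)]: on(D,H) yes, clear(D) yes, handempty yes
all met → apply unstack(D, H)
after:  towers=[A; B/C; E/F; G; H] holding=D

towers=[A; B/C; E/F; G; H] holding=D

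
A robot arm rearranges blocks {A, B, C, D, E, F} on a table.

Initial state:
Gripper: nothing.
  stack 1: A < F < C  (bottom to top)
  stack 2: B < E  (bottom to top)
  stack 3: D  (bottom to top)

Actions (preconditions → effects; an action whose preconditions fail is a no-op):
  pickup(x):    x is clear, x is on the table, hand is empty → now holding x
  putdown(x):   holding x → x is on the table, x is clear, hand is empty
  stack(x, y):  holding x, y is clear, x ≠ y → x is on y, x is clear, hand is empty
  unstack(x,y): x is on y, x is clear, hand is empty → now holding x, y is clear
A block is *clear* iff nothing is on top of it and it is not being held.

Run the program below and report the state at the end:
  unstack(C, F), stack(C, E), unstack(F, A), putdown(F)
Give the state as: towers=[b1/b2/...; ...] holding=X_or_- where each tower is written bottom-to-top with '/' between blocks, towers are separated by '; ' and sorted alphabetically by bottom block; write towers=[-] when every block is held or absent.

towers=[A; B/E/C; D; F] holding=-

step 1 (unstack(C, F)): towers=[A/F; B/E; D] holding=C
step 2 (stack(C, E)): towers=[A/F; B/E/C; D] holding=-
step 3 (unstack(F, A)): towers=[A; B/E/C; D] holding=F
step 4 (putdown(F)): towers=[A; B/E/C; D; F] holding=-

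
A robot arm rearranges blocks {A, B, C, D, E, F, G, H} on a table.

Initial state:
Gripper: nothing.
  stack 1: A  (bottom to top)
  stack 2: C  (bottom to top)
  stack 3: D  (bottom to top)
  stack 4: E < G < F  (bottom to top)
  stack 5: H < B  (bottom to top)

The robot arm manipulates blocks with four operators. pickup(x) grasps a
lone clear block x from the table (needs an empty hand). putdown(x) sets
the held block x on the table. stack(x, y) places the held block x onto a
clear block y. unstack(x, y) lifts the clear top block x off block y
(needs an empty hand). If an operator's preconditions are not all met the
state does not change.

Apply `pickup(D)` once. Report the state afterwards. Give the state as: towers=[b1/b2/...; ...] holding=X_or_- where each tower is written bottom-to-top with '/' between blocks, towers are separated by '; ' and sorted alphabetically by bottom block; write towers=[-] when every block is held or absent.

towers=[A; C; E/G/F; H/B] holding=D

before: towers=[A; C; D; E/G/F; H/B] holding=-
pre[pickup(D)]: clear(D) ok, ontable(D) ok, handempty ok
all met → apply pickup(D)
after:  towers=[A; C; E/G/F; H/B] holding=D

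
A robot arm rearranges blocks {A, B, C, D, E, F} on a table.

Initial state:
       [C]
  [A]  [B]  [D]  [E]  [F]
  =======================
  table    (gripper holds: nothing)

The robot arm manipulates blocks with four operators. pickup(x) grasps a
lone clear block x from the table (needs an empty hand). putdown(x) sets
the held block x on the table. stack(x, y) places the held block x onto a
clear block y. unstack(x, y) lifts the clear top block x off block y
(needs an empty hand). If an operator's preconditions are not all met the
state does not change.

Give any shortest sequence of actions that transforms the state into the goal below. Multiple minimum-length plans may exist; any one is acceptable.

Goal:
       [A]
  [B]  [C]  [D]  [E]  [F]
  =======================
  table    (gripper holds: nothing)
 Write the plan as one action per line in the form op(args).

step 1 (unstack(C, B)): towers=[A; B; D; E; F] holding=C
step 2 (putdown(C)): towers=[A; B; C; D; E; F] holding=-
step 3 (pickup(A)): towers=[B; C; D; E; F] holding=A
step 4 (stack(A, C)): towers=[B; C/A; D; E; F] holding=-
goal check: towers=[B; C/A; D; E; F] holding=- — reached (length 4, optimal by BFS)

unstack(C, B)
putdown(C)
pickup(A)
stack(A, C)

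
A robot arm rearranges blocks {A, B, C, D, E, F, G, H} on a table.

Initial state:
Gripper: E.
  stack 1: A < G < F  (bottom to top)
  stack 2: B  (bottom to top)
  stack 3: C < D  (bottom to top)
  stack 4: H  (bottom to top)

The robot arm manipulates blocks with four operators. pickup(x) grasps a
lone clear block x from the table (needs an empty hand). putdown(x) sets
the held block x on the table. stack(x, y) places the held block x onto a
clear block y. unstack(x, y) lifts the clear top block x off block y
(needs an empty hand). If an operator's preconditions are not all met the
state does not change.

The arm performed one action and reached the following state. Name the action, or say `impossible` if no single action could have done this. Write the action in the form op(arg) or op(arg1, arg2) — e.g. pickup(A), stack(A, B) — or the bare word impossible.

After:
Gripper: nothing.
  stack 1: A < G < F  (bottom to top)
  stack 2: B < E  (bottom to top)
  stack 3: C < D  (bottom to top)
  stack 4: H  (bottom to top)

stack(E, B)

target: towers=[A/G/F; B/E; C/D; H] holding=-
        putdown(E) → towers=[A/G/F; B; C/D; E; H] holding=-
       stack(E, H) → towers=[A/G/F; B; C/D; H/E] holding=-
       stack(E, B) → towers=[A/G/F; B/E; C/D; H] holding=-  ← match
       stack(E, F) → towers=[A/G/F/E; B; C/D; H] holding=-
       stack(E, D) → towers=[A/G/F; B; C/D/E; H] holding=-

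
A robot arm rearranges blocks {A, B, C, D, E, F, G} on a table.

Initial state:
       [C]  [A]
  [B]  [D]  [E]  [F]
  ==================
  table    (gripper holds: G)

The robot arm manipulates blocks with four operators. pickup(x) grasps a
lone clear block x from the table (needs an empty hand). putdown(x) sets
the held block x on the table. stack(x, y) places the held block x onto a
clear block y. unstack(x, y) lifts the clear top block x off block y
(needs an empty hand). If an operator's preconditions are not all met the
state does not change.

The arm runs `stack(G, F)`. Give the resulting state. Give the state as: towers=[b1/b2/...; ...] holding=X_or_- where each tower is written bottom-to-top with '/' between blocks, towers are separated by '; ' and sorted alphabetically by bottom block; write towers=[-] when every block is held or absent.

towers=[B; D/C; E/A; F/G] holding=-

before: towers=[B; D/C; E/A; F] holding=G
pre[stack(G, F)]: holding(G) yes, clear(F) yes, G≠F yes
all met → apply stack(G, F)
after:  towers=[B; D/C; E/A; F/G] holding=-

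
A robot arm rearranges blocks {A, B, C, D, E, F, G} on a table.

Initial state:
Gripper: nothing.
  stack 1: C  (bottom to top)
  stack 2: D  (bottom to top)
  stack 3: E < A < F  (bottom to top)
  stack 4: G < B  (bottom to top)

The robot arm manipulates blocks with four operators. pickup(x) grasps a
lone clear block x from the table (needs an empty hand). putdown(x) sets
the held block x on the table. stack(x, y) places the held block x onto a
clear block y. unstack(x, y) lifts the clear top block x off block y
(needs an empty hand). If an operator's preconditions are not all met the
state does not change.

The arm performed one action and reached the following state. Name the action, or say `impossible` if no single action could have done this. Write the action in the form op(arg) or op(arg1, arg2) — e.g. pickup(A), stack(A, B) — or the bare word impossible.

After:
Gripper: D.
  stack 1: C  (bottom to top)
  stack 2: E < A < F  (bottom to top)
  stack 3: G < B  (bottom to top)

pickup(D)

target: towers=[C; E/A/F; G/B] holding=D
     unstack(B, G) → towers=[C; D; E/A/F; G] holding=B
     unstack(F, A) → towers=[C; D; E/A; G/B] holding=F
         pickup(D) → towers=[C; E/A/F; G/B] holding=D  ← match
         pickup(C) → towers=[D; E/A/F; G/B] holding=C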